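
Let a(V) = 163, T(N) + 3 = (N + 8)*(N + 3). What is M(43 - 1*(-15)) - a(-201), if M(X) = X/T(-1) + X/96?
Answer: -82961/528 ≈ -157.12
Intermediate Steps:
T(N) = -3 + (3 + N)*(8 + N) (T(N) = -3 + (N + 8)*(N + 3) = -3 + (8 + N)*(3 + N) = -3 + (3 + N)*(8 + N))
M(X) = 107*X/1056 (M(X) = X/(21 + (-1)² + 11*(-1)) + X/96 = X/(21 + 1 - 11) + X*(1/96) = X/11 + X/96 = 107*X/1056)
M(43 - 1*(-15)) - a(-201) = 107*(43 - 1*(-15))/1056 - 1*163 = 107*(43 + 15)/1056 - 163 = (107/1056)*58 - 163 = 3103/528 - 163 = -82961/528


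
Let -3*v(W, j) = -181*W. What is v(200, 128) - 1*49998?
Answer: -113794/3 ≈ -37931.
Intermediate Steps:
v(W, j) = 181*W/3 (v(W, j) = -(-181)*W/3 = 181*W/3)
v(200, 128) - 1*49998 = (181/3)*200 - 1*49998 = 36200/3 - 49998 = -113794/3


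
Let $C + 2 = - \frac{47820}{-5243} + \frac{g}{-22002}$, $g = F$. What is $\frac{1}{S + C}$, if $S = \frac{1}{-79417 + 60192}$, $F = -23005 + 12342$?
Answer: $\frac{2217728443350}{16866530381339} \approx 0.13149$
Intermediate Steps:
$F = -10663$
$g = -10663$
$S = - \frac{1}{19225}$ ($S = \frac{1}{-19225} = - \frac{1}{19225} \approx -5.2016 \cdot 10^{-5}$)
$C = \frac{877328777}{115356486}$ ($C = -2 - \left(- \frac{47820}{5243} - \frac{10663}{22002}\right) = -2 - - \frac{1108041749}{115356486} = -2 + \left(\frac{47820}{5243} + \frac{10663}{22002}\right) = -2 + \frac{1108041749}{115356486} = \frac{877328777}{115356486} \approx 7.6054$)
$\frac{1}{S + C} = \frac{1}{- \frac{1}{19225} + \frac{877328777}{115356486}} = \frac{1}{\frac{16866530381339}{2217728443350}} = \frac{2217728443350}{16866530381339}$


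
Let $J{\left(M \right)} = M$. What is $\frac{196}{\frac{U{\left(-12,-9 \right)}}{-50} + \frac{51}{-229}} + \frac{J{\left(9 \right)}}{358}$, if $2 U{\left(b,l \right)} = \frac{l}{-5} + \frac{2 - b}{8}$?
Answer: $- \frac{32135879669}{42336722} \approx -759.05$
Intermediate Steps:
$U{\left(b,l \right)} = \frac{1}{8} - \frac{l}{10} - \frac{b}{16}$ ($U{\left(b,l \right)} = \frac{\frac{l}{-5} + \frac{2 - b}{8}}{2} = \frac{l \left(- \frac{1}{5}\right) + \left(2 - b\right) \frac{1}{8}}{2} = \frac{- \frac{l}{5} - \left(- \frac{1}{4} + \frac{b}{8}\right)}{2} = \frac{\frac{1}{4} - \frac{l}{5} - \frac{b}{8}}{2} = \frac{1}{8} - \frac{l}{10} - \frac{b}{16}$)
$\frac{196}{\frac{U{\left(-12,-9 \right)}}{-50} + \frac{51}{-229}} + \frac{J{\left(9 \right)}}{358} = \frac{196}{\frac{\frac{1}{8} - - \frac{9}{10} - - \frac{3}{4}}{-50} + \frac{51}{-229}} + \frac{9}{358} = \frac{196}{\left(\frac{1}{8} + \frac{9}{10} + \frac{3}{4}\right) \left(- \frac{1}{50}\right) + 51 \left(- \frac{1}{229}\right)} + 9 \cdot \frac{1}{358} = \frac{196}{\frac{71}{40} \left(- \frac{1}{50}\right) - \frac{51}{229}} + \frac{9}{358} = \frac{196}{- \frac{71}{2000} - \frac{51}{229}} + \frac{9}{358} = \frac{196}{- \frac{118259}{458000}} + \frac{9}{358} = 196 \left(- \frac{458000}{118259}\right) + \frac{9}{358} = - \frac{89768000}{118259} + \frac{9}{358} = - \frac{32135879669}{42336722}$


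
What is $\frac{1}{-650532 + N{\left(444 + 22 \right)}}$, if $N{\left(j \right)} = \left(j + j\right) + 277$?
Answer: $- \frac{1}{649323} \approx -1.5401 \cdot 10^{-6}$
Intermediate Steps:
$N{\left(j \right)} = 277 + 2 j$ ($N{\left(j \right)} = 2 j + 277 = 277 + 2 j$)
$\frac{1}{-650532 + N{\left(444 + 22 \right)}} = \frac{1}{-650532 + \left(277 + 2 \left(444 + 22\right)\right)} = \frac{1}{-650532 + \left(277 + 2 \cdot 466\right)} = \frac{1}{-650532 + \left(277 + 932\right)} = \frac{1}{-650532 + 1209} = \frac{1}{-649323} = - \frac{1}{649323}$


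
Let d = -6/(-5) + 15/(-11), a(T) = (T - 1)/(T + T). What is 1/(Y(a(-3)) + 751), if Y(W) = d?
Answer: 55/41296 ≈ 0.0013318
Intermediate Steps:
a(T) = (-1 + T)/(2*T) (a(T) = (-1 + T)/((2*T)) = (-1 + T)*(1/(2*T)) = (-1 + T)/(2*T))
d = -9/55 (d = -6*(-1/5) + 15*(-1/11) = 6/5 - 15/11 = -9/55 ≈ -0.16364)
Y(W) = -9/55
1/(Y(a(-3)) + 751) = 1/(-9/55 + 751) = 1/(41296/55) = 55/41296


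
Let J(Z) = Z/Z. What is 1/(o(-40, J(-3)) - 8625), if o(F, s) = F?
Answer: -1/8665 ≈ -0.00011541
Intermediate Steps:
J(Z) = 1
1/(o(-40, J(-3)) - 8625) = 1/(-40 - 8625) = 1/(-8665) = -1/8665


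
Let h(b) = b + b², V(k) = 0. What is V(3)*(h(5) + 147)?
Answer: 0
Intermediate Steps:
V(3)*(h(5) + 147) = 0*(5*(1 + 5) + 147) = 0*(5*6 + 147) = 0*(30 + 147) = 0*177 = 0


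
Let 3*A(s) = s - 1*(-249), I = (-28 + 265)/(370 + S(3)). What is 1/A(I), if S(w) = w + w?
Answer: 376/31287 ≈ 0.012018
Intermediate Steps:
S(w) = 2*w
I = 237/376 (I = (-28 + 265)/(370 + 2*3) = 237/(370 + 6) = 237/376 ≈ 0.63032)
A(s) = 83 + s/3 (A(s) = (s - 1*(-249))/3 = (s + 249)/3 = (249 + s)/3 = 83 + s/3)
1/A(I) = 1/(83 + (⅓)*(237/376)) = 1/(83 + 79/376) = 1/(31287/376) = 376/31287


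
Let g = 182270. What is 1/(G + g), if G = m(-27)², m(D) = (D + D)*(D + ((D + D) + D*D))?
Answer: 1/1224622334 ≈ 8.1658e-10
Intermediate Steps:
m(D) = 2*D*(D² + 3*D) (m(D) = (2*D)*(D + (2*D + D²)) = (2*D)*(D + (D² + 2*D)) = (2*D)*(D² + 3*D) = 2*D*(D² + 3*D))
G = 1224440064 (G = (2*(-27)²*(3 - 27))² = (2*729*(-24))² = (-34992)² = 1224440064)
1/(G + g) = 1/(1224440064 + 182270) = 1/1224622334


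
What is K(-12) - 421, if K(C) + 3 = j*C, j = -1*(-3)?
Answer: -460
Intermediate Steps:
j = 3
K(C) = -3 + 3*C
K(-12) - 421 = (-3 + 3*(-12)) - 421 = (-3 - 36) - 421 = -39 - 421 = -460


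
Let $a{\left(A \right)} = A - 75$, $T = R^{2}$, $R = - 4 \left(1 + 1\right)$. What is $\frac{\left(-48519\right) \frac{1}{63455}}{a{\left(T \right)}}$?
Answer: $\frac{48519}{698005} \approx 0.069511$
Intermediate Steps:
$R = -8$ ($R = \left(-4\right) 2 = -8$)
$T = 64$ ($T = \left(-8\right)^{2} = 64$)
$a{\left(A \right)} = -75 + A$
$\frac{\left(-48519\right) \frac{1}{63455}}{a{\left(T \right)}} = \frac{\left(-48519\right) \frac{1}{63455}}{-75 + 64} = \frac{\left(-48519\right) \frac{1}{63455}}{-11} = \left(- \frac{48519}{63455}\right) \left(- \frac{1}{11}\right) = \frac{48519}{698005}$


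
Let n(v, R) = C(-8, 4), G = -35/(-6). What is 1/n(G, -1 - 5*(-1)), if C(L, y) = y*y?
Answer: 1/16 ≈ 0.062500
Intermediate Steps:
C(L, y) = y²
G = 35/6 (G = -35*(-⅙) = 35/6 ≈ 5.8333)
n(v, R) = 16 (n(v, R) = 4² = 16)
1/n(G, -1 - 5*(-1)) = 1/16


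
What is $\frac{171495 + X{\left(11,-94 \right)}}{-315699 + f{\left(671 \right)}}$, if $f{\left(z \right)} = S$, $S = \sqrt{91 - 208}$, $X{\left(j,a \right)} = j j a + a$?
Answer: $- \frac{16840121291}{33221952906} - \frac{160027 i \sqrt{13}}{33221952906} \approx -0.5069 - 1.7368 \cdot 10^{-5} i$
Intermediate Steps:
$X{\left(j,a \right)} = a + a j^{2}$ ($X{\left(j,a \right)} = j^{2} a + a = a j^{2} + a = a + a j^{2}$)
$S = 3 i \sqrt{13}$ ($S = \sqrt{-117} = 3 i \sqrt{13} \approx 10.817 i$)
$f{\left(z \right)} = 3 i \sqrt{13}$
$\frac{171495 + X{\left(11,-94 \right)}}{-315699 + f{\left(671 \right)}} = \frac{171495 - 94 \left(1 + 11^{2}\right)}{-315699 + 3 i \sqrt{13}} = \frac{171495 - 94 \left(1 + 121\right)}{-315699 + 3 i \sqrt{13}} = \frac{171495 - 11468}{-315699 + 3 i \sqrt{13}} = \frac{160027}{-315699 + 3 i \sqrt{13}}$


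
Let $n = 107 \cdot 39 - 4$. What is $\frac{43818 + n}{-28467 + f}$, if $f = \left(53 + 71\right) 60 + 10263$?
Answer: $- \frac{47987}{10764} \approx -4.4581$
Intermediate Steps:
$f = 17703$ ($f = 124 \cdot 60 + 10263 = 7440 + 10263 = 17703$)
$n = 4169$ ($n = 4173 - 4 = 4169$)
$\frac{43818 + n}{-28467 + f} = \frac{43818 + 4169}{-28467 + 17703} = \frac{47987}{-10764} = 47987 \left(- \frac{1}{10764}\right) = - \frac{47987}{10764}$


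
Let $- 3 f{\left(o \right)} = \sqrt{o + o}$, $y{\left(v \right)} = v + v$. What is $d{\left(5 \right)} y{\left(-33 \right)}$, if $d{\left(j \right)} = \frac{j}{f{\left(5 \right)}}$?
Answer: $99 \sqrt{10} \approx 313.07$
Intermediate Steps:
$y{\left(v \right)} = 2 v$
$f{\left(o \right)} = - \frac{\sqrt{2} \sqrt{o}}{3}$ ($f{\left(o \right)} = - \frac{\sqrt{o + o}}{3} = - \frac{\sqrt{2 o}}{3} = - \frac{\sqrt{2} \sqrt{o}}{3}$)
$d{\left(j \right)} = - \frac{3 j \sqrt{10}}{10}$ ($d{\left(j \right)} = \frac{j}{\left(- \frac{1}{3}\right) \sqrt{2} \sqrt{5}} = \frac{j}{\left(- \frac{1}{3}\right) \sqrt{10}} = j \left(- \frac{3 \sqrt{10}}{10}\right) = - \frac{3 j \sqrt{10}}{10}$)
$d{\left(5 \right)} y{\left(-33 \right)} = \left(- \frac{3}{10}\right) 5 \sqrt{10} \cdot 2 \left(-33\right) = - \frac{3 \sqrt{10}}{2} \left(-66\right) = 99 \sqrt{10}$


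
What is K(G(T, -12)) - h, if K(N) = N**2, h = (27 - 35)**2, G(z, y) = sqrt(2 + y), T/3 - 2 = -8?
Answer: -74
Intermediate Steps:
T = -18 (T = 6 + 3*(-8) = 6 - 24 = -18)
h = 64 (h = (-8)**2 = 64)
K(G(T, -12)) - h = (sqrt(2 - 12))**2 - 1*64 = (sqrt(-10))**2 - 64 = (I*sqrt(10))**2 - 64 = -10 - 64 = -74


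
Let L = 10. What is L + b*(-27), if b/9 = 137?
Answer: -33281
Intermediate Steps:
b = 1233 (b = 9*137 = 1233)
L + b*(-27) = 10 + 1233*(-27) = 10 - 33291 = -33281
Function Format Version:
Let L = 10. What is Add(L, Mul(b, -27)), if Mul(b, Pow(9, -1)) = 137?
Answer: -33281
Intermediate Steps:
b = 1233 (b = Mul(9, 137) = 1233)
Add(L, Mul(b, -27)) = Add(10, Mul(1233, -27)) = Add(10, -33291) = -33281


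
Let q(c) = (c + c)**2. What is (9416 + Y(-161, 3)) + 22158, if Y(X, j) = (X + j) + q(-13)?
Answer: 32092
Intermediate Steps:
q(c) = 4*c**2 (q(c) = (2*c)**2 = 4*c**2)
Y(X, j) = 676 + X + j (Y(X, j) = (X + j) + 4*(-13)**2 = (X + j) + 4*169 = (X + j) + 676 = 676 + X + j)
(9416 + Y(-161, 3)) + 22158 = (9416 + (676 - 161 + 3)) + 22158 = (9416 + 518) + 22158 = 9934 + 22158 = 32092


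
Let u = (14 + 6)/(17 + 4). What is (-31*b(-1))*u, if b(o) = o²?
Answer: -620/21 ≈ -29.524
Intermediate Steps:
u = 20/21 ≈ 0.95238
(-31*b(-1))*u = -31*(-1)²*(20/21) = -31*1*(20/21) = -31*20/21 = -620/21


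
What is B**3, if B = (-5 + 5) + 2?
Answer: 8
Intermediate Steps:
B = 2 (B = 0 + 2 = 2)
B**3 = 2**3 = 8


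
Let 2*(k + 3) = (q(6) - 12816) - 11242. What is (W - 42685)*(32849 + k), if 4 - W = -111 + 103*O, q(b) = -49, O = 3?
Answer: -1783123215/2 ≈ -8.9156e+8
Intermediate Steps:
k = -24113/2 (k = -3 + ((-49 - 12816) - 11242)/2 = -3 + (-12865 - 11242)/2 = -3 + (½)*(-24107) = -3 - 24107/2 = -24113/2 ≈ -12057.)
W = -194 (W = 4 - (-111 + 103*3) = 4 - (-111 + 309) = 4 - 1*198 = 4 - 198 = -194)
(W - 42685)*(32849 + k) = (-194 - 42685)*(32849 - 24113/2) = -42879*41585/2 = -1783123215/2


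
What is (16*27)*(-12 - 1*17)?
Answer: -12528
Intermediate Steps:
(16*27)*(-12 - 1*17) = 432*(-12 - 17) = 432*(-29) = -12528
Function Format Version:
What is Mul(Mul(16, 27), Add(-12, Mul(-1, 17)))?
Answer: -12528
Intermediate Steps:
Mul(Mul(16, 27), Add(-12, Mul(-1, 17))) = Mul(432, Add(-12, -17)) = Mul(432, -29) = -12528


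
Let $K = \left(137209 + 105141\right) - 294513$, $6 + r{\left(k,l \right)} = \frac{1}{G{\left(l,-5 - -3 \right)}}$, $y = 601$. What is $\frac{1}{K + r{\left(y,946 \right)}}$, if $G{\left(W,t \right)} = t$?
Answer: $- \frac{2}{104339} \approx -1.9168 \cdot 10^{-5}$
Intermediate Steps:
$r{\left(k,l \right)} = - \frac{13}{2}$ ($r{\left(k,l \right)} = -6 + \frac{1}{-5 - -3} = -6 + \frac{1}{-5 + 3} = -6 + \frac{1}{-2} = -6 - \frac{1}{2} = - \frac{13}{2}$)
$K = -52163$ ($K = 242350 - 294513 = -52163$)
$\frac{1}{K + r{\left(y,946 \right)}} = \frac{1}{-52163 - \frac{13}{2}} = \frac{1}{- \frac{104339}{2}} = - \frac{2}{104339}$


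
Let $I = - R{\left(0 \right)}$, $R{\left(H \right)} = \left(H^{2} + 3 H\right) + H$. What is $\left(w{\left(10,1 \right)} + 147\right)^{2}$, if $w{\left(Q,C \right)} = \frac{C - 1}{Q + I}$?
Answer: $21609$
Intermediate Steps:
$R{\left(H \right)} = H^{2} + 4 H$
$I = 0$ ($I = - 0 \left(4 + 0\right) = - 0 \cdot 4 = \left(-1\right) 0 = 0$)
$w{\left(Q,C \right)} = \frac{-1 + C}{Q}$ ($w{\left(Q,C \right)} = \frac{C - 1}{Q + 0} = \frac{-1 + C}{Q}$)
$\left(w{\left(10,1 \right)} + 147\right)^{2} = \left(\frac{-1 + 1}{10} + 147\right)^{2} = \left(\frac{1}{10} \cdot 0 + 147\right)^{2} = \left(0 + 147\right)^{2} = 147^{2} = 21609$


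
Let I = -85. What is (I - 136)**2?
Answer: 48841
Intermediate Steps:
(I - 136)**2 = (-85 - 136)**2 = (-221)**2 = 48841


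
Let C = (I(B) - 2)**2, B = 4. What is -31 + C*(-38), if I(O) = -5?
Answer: -1893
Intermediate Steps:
C = 49 (C = (-5 - 2)**2 = (-7)**2 = 49)
-31 + C*(-38) = -31 + 49*(-38) = -31 - 1862 = -1893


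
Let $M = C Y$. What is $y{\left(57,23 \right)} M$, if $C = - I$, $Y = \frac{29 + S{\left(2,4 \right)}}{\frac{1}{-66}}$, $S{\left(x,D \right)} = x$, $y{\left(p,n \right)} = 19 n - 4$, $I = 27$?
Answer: $23919786$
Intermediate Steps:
$y{\left(p,n \right)} = -4 + 19 n$
$Y = -2046$ ($Y = \frac{29 + 2}{\frac{1}{-66}} = \frac{31}{- \frac{1}{66}} = 31 \left(-66\right) = -2046$)
$C = -27$ ($C = \left(-1\right) 27 = -27$)
$M = 55242$ ($M = \left(-27\right) \left(-2046\right) = 55242$)
$y{\left(57,23 \right)} M = \left(-4 + 19 \cdot 23\right) 55242 = \left(-4 + 437\right) 55242 = 433 \cdot 55242 = 23919786$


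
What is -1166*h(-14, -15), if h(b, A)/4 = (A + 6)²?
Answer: -377784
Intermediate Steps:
h(b, A) = 4*(6 + A)² (h(b, A) = 4*(A + 6)² = 4*(6 + A)²)
-1166*h(-14, -15) = -4664*(6 - 15)² = -4664*(-9)² = -4664*81 = -1166*324 = -377784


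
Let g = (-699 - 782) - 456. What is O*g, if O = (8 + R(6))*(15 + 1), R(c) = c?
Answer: -433888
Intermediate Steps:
g = -1937 (g = -1481 - 456 = -1937)
O = 224 (O = (8 + 6)*(15 + 1) = 14*16 = 224)
O*g = 224*(-1937) = -433888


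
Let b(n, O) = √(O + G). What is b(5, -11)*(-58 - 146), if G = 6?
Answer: -204*I*√5 ≈ -456.16*I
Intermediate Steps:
b(n, O) = √(6 + O) (b(n, O) = √(O + 6) = √(6 + O))
b(5, -11)*(-58 - 146) = √(6 - 11)*(-58 - 146) = √(-5)*(-204) = (I*√5)*(-204) = -204*I*√5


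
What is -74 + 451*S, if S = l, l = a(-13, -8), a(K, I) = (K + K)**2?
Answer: 304802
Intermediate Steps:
a(K, I) = 4*K**2 (a(K, I) = (2*K)**2 = 4*K**2)
l = 676 (l = 4*(-13)**2 = 4*169 = 676)
S = 676
-74 + 451*S = -74 + 451*676 = -74 + 304876 = 304802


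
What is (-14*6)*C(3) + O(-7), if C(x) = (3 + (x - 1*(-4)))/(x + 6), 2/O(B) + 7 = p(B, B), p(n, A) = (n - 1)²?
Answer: -5318/57 ≈ -93.298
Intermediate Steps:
p(n, A) = (-1 + n)²
O(B) = 2/(-7 + (-1 + B)²)
C(x) = (7 + x)/(6 + x) (C(x) = (3 + (x + 4))/(6 + x) = (3 + (4 + x))/(6 + x) = (7 + x)/(6 + x))
(-14*6)*C(3) + O(-7) = (-14*6)*((7 + 3)/(6 + 3)) + 2/(-7 + (-1 - 7)²) = -84*10/9 + 2/(-7 + (-8)²) = -28*10/3 + 2/(-7 + 64) = -84*10/9 + 2/57 = -280/3 + 2*(1/57) = -280/3 + 2/57 = -5318/57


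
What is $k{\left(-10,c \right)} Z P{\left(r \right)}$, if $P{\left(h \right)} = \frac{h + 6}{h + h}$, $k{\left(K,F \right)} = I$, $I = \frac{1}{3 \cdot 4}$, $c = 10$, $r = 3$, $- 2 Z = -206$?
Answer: $\frac{103}{8} \approx 12.875$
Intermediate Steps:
$Z = 103$ ($Z = \left(- \frac{1}{2}\right) \left(-206\right) = 103$)
$I = \frac{1}{12} \approx 0.083333$
$k{\left(K,F \right)} = \frac{1}{12}$
$P{\left(h \right)} = \frac{6 + h}{2 h}$
$k{\left(-10,c \right)} Z P{\left(r \right)} = \frac{1}{12} \cdot 103 \frac{6 + 3}{2 \cdot 3} = \frac{103 \cdot \frac{1}{2} \cdot \frac{1}{3} \cdot 9}{12} = \frac{103}{12} \cdot \frac{3}{2} = \frac{103}{8}$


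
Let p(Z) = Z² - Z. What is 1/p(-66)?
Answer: 1/4422 ≈ 0.00022614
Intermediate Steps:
1/p(-66) = 1/(-66*(-1 - 66)) = 1/(-66*(-67)) = 1/4422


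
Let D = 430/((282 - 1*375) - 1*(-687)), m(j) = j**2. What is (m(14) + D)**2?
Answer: 3413714329/88209 ≈ 38700.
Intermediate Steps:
D = 215/297 (D = 430/((282 - 375) + 687) = 430/(-93 + 687) = 430/594 = 430*(1/594) = 215/297 ≈ 0.72391)
(m(14) + D)**2 = (14**2 + 215/297)**2 = (196 + 215/297)**2 = (58427/297)**2 = 3413714329/88209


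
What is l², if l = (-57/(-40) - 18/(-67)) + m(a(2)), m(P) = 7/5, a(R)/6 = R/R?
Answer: 68740681/7182400 ≈ 9.5707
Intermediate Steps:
a(R) = 6 (a(R) = 6*(R/R) = 6*1 = 6)
m(P) = 7/5 (m(P) = 7*(⅕) = 7/5)
l = 8291/2680 (l = (-57/(-40) - 18/(-67)) + 7/5 = (-57*(-1/40) - 18*(-1/67)) + 7/5 = (57/40 + 18/67) + 7/5 = 4539/2680 + 7/5 = 8291/2680 ≈ 3.0937)
l² = (8291/2680)² = 68740681/7182400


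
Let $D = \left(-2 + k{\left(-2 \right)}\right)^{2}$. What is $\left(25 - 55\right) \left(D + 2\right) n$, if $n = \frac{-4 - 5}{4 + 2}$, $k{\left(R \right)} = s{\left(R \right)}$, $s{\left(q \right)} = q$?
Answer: $810$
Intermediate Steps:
$k{\left(R \right)} = R$
$n = - \frac{3}{2}$ ($n = - \frac{9}{6} = \left(-9\right) \frac{1}{6} = - \frac{3}{2} \approx -1.5$)
$D = 16$ ($D = \left(-2 - 2\right)^{2} = \left(-4\right)^{2} = 16$)
$\left(25 - 55\right) \left(D + 2\right) n = \left(25 - 55\right) \left(16 + 2\right) \left(- \frac{3}{2}\right) = - 30 \cdot 18 \left(- \frac{3}{2}\right) = \left(-30\right) \left(-27\right) = 810$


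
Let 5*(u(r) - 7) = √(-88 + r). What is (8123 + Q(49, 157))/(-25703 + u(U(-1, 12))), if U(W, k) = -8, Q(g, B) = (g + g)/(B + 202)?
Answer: -58543819125/185189145877 - 14581275*I*√6/1481513167016 ≈ -0.31613 - 2.4108e-5*I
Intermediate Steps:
Q(g, B) = 2*g/(202 + B) (Q(g, B) = (2*g)/(202 + B) = 2*g/(202 + B))
u(r) = 7 + √(-88 + r)/5
(8123 + Q(49, 157))/(-25703 + u(U(-1, 12))) = (8123 + 2*49/(202 + 157))/(-25703 + (7 + √(-88 - 8)/5)) = (8123 + 2*49/359)/(-25703 + (7 + √(-96)/5)) = (8123 + 2*49*(1/359))/(-25703 + (7 + (4*I*√6)/5)) = (8123 + 98/359)/(-25703 + (7 + 4*I*√6/5)) = 2916255/(359*(-25696 + 4*I*√6/5))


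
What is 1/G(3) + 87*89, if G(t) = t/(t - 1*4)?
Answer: 23228/3 ≈ 7742.7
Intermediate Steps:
G(t) = t/(-4 + t) (G(t) = t/(t - 4) = t/(-4 + t))
1/G(3) + 87*89 = 1/(3/(-4 + 3)) + 87*89 = 1/(3/(-1)) + 7743 = 1/(3*(-1)) + 7743 = 1/(-3) + 7743 = -⅓ + 7743 = 23228/3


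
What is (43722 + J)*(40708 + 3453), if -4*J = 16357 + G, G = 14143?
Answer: 1594079617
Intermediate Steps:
J = -7625 (J = -(16357 + 14143)/4 = -¼*30500 = -7625)
(43722 + J)*(40708 + 3453) = (43722 - 7625)*(40708 + 3453) = 36097*44161 = 1594079617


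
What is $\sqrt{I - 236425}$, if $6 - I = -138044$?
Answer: $5 i \sqrt{3935} \approx 313.65 i$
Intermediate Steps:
$I = 138050$ ($I = 6 - -138044 = 6 + 138044 = 138050$)
$\sqrt{I - 236425} = \sqrt{138050 - 236425} = \sqrt{-98375} = 5 i \sqrt{3935}$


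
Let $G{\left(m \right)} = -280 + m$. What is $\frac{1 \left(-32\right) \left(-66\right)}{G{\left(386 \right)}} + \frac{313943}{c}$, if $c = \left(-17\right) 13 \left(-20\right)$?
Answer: $\frac{21306499}{234260} \approx 90.952$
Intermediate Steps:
$c = 4420$ ($c = \left(-221\right) \left(-20\right) = 4420$)
$\frac{1 \left(-32\right) \left(-66\right)}{G{\left(386 \right)}} + \frac{313943}{c} = \frac{1 \left(-32\right) \left(-66\right)}{-280 + 386} + \frac{313943}{4420} = \frac{\left(-32\right) \left(-66\right)}{106} + 313943 \cdot \frac{1}{4420} = 2112 \cdot \frac{1}{106} + \frac{313943}{4420} = \frac{1056}{53} + \frac{313943}{4420} = \frac{21306499}{234260}$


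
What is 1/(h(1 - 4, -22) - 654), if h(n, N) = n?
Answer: -1/657 ≈ -0.0015221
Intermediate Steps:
1/(h(1 - 4, -22) - 654) = 1/((1 - 4) - 654) = 1/(-3 - 654) = 1/(-657) = -1/657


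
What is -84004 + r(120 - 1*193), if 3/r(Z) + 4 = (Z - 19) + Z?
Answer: -14196679/169 ≈ -84004.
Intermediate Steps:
r(Z) = 3/(-23 + 2*Z) (r(Z) = 3/(-4 + ((Z - 19) + Z)) = 3/(-4 + ((-19 + Z) + Z)) = 3/(-4 + (-19 + 2*Z)) = 3/(-23 + 2*Z))
-84004 + r(120 - 1*193) = -84004 + 3/(-23 + 2*(120 - 1*193)) = -84004 + 3/(-23 + 2*(120 - 193)) = -84004 + 3/(-23 + 2*(-73)) = -84004 + 3/(-23 - 146) = -84004 + 3/(-169) = -84004 + 3*(-1/169) = -84004 - 3/169 = -14196679/169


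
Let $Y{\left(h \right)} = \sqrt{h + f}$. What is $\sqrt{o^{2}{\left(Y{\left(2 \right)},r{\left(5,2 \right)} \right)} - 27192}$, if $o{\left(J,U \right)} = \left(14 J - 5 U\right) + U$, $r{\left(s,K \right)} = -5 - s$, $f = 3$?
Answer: $2 \sqrt{-6153 + 280 \sqrt{5}} \approx 148.69 i$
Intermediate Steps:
$Y{\left(h \right)} = \sqrt{3 + h}$ ($Y{\left(h \right)} = \sqrt{h + 3} = \sqrt{3 + h}$)
$o{\left(J,U \right)} = - 4 U + 14 J$ ($o{\left(J,U \right)} = \left(- 5 U + 14 J\right) + U = - 4 U + 14 J$)
$\sqrt{o^{2}{\left(Y{\left(2 \right)},r{\left(5,2 \right)} \right)} - 27192} = \sqrt{\left(- 4 \left(-5 - 5\right) + 14 \sqrt{3 + 2}\right)^{2} - 27192} = \sqrt{\left(- 4 \left(-5 - 5\right) + 14 \sqrt{5}\right)^{2} - 27192} = \sqrt{\left(\left(-4\right) \left(-10\right) + 14 \sqrt{5}\right)^{2} - 27192} = \sqrt{\left(40 + 14 \sqrt{5}\right)^{2} - 27192} = \sqrt{-27192 + \left(40 + 14 \sqrt{5}\right)^{2}}$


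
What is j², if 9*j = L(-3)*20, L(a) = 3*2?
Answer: 1600/9 ≈ 177.78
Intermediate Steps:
L(a) = 6
j = 40/3 (j = (6*20)/9 = (⅑)*120 = 40/3 ≈ 13.333)
j² = (40/3)² = 1600/9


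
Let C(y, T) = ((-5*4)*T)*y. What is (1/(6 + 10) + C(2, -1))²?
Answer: 410881/256 ≈ 1605.0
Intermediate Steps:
C(y, T) = -20*T*y (C(y, T) = (-20*T)*y = -20*T*y)
(1/(6 + 10) + C(2, -1))² = (1/(6 + 10) - 20*(-1)*2)² = (1/16 + 40)² = (641/16)² = 410881/256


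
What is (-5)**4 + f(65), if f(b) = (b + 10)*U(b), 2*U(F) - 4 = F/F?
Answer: 1625/2 ≈ 812.50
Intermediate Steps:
U(F) = 5/2 (U(F) = 2 + (F/F)/2 = 2 + (1/2)*1 = 2 + 1/2 = 5/2)
f(b) = 25 + 5*b/2 (f(b) = (b + 10)*(5/2) = (10 + b)*(5/2) = 25 + 5*b/2)
(-5)**4 + f(65) = (-5)**4 + (25 + (5/2)*65) = 625 + (25 + 325/2) = 625 + 375/2 = 1625/2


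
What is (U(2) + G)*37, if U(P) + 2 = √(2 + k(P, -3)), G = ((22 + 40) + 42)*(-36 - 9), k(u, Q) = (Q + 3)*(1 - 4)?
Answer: -173234 + 37*√2 ≈ -1.7318e+5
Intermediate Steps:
k(u, Q) = -9 - 3*Q (k(u, Q) = (3 + Q)*(-3) = -9 - 3*Q)
G = -4680 (G = (62 + 42)*(-45) = 104*(-45) = -4680)
U(P) = -2 + √2 (U(P) = -2 + √(2 + (-9 - 3*(-3))) = -2 + √(2 + (-9 + 9)) = -2 + √(2 + 0) = -2 + √2)
(U(2) + G)*37 = ((-2 + √2) - 4680)*37 = (-4682 + √2)*37 = -173234 + 37*√2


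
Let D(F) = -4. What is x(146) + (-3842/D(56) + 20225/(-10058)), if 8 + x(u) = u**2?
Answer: 111978174/5029 ≈ 22267.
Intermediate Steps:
x(u) = -8 + u**2
x(146) + (-3842/D(56) + 20225/(-10058)) = (-8 + 146**2) + (-3842/(-4) + 20225/(-10058)) = (-8 + 21316) + (-3842*(-1/4) + 20225*(-1/10058)) = 21308 + (1921/2 - 20225/10058) = 21308 + 4820242/5029 = 111978174/5029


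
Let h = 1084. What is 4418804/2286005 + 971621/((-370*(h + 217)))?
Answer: -3762031305/44016569074 ≈ -0.085469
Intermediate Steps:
4418804/2286005 + 971621/((-370*(h + 217))) = 4418804/2286005 + 971621/((-370*(1084 + 217))) = 4418804*(1/2286005) + 971621/((-370*1301)) = 4418804/2286005 + 971621/(-481370) = 4418804/2286005 + 971621*(-1/481370) = 4418804/2286005 - 971621/481370 = -3762031305/44016569074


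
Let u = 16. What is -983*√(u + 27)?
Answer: -983*√43 ≈ -6446.0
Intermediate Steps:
-983*√(u + 27) = -983*√(16 + 27) = -983*√43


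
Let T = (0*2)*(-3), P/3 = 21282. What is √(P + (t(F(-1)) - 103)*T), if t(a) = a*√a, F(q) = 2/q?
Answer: 3*√7094 ≈ 252.68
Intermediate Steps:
P = 63846 (P = 3*21282 = 63846)
T = 0 (T = 0*(-3) = 0)
t(a) = a^(3/2)
√(P + (t(F(-1)) - 103)*T) = √(63846 + ((2/(-1))^(3/2) - 103)*0) = √(63846 + ((2*(-1))^(3/2) - 103)*0) = √(63846 + ((-2)^(3/2) - 103)*0) = √(63846 + (-2*I*√2 - 103)*0) = √(63846 + (-103 - 2*I*√2)*0) = √(63846 + 0) = √63846 = 3*√7094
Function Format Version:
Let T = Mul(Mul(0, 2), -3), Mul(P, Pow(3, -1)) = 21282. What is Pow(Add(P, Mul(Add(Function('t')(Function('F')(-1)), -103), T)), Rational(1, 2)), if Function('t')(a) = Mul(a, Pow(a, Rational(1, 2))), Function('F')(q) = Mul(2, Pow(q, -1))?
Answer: Mul(3, Pow(7094, Rational(1, 2))) ≈ 252.68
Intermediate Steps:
P = 63846 (P = Mul(3, 21282) = 63846)
T = 0 (T = Mul(0, -3) = 0)
Function('t')(a) = Pow(a, Rational(3, 2))
Pow(Add(P, Mul(Add(Function('t')(Function('F')(-1)), -103), T)), Rational(1, 2)) = Pow(Add(63846, Mul(Add(Pow(Mul(2, Pow(-1, -1)), Rational(3, 2)), -103), 0)), Rational(1, 2)) = Pow(Add(63846, Mul(Add(Pow(Mul(2, -1), Rational(3, 2)), -103), 0)), Rational(1, 2)) = Pow(Add(63846, Mul(Add(Pow(-2, Rational(3, 2)), -103), 0)), Rational(1, 2)) = Pow(Add(63846, Mul(Add(Mul(-2, I, Pow(2, Rational(1, 2))), -103), 0)), Rational(1, 2)) = Pow(Add(63846, Mul(Add(-103, Mul(-2, I, Pow(2, Rational(1, 2)))), 0)), Rational(1, 2)) = Pow(Add(63846, 0), Rational(1, 2)) = Pow(63846, Rational(1, 2)) = Mul(3, Pow(7094, Rational(1, 2)))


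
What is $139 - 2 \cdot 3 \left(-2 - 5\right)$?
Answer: $181$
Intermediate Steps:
$139 - 2 \cdot 3 \left(-2 - 5\right) = 139 - 2 \cdot 3 \left(-7\right) = 139 - -42 = 139 + 42 = 181$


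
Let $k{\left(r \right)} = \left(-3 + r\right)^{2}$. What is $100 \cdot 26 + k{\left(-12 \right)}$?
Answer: $2825$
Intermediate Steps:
$100 \cdot 26 + k{\left(-12 \right)} = 100 \cdot 26 + \left(-3 - 12\right)^{2} = 2600 + \left(-15\right)^{2} = 2600 + 225 = 2825$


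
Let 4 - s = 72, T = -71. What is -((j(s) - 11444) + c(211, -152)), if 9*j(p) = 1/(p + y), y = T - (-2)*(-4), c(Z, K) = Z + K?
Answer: 15062356/1323 ≈ 11385.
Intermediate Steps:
c(Z, K) = K + Z
y = -79 (y = -71 - (-2)*(-4) = -71 - 1*8 = -71 - 8 = -79)
s = -68 (s = 4 - 1*72 = 4 - 72 = -68)
j(p) = 1/(9*(-79 + p)) (j(p) = 1/(9*(p - 79)) = 1/(9*(-79 + p)))
-((j(s) - 11444) + c(211, -152)) = -((1/(9*(-79 - 68)) - 11444) + (-152 + 211)) = -(((1/9)/(-147) - 11444) + 59) = -(((1/9)*(-1/147) - 11444) + 59) = -((-1/1323 - 11444) + 59) = -(-15140413/1323 + 59) = -1*(-15062356/1323) = 15062356/1323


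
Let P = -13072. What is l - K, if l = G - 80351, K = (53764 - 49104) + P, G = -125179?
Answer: -197118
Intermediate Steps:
K = -8412 (K = (53764 - 49104) - 13072 = 4660 - 13072 = -8412)
l = -205530 (l = -125179 - 80351 = -205530)
l - K = -205530 - 1*(-8412) = -205530 + 8412 = -197118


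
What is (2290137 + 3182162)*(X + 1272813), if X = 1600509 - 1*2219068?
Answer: 3580273509946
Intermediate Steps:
X = -618559 (X = 1600509 - 2219068 = -618559)
(2290137 + 3182162)*(X + 1272813) = (2290137 + 3182162)*(-618559 + 1272813) = 5472299*654254 = 3580273509946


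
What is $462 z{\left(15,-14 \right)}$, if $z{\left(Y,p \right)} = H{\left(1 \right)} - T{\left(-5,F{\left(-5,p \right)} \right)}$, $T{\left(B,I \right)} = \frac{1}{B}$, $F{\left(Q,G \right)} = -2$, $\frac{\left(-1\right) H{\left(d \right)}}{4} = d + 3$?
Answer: $- \frac{36498}{5} \approx -7299.6$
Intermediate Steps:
$H{\left(d \right)} = -12 - 4 d$ ($H{\left(d \right)} = - 4 \left(d + 3\right) = - 4 \left(3 + d\right) = -12 - 4 d$)
$z{\left(Y,p \right)} = - \frac{79}{5}$ ($z{\left(Y,p \right)} = \left(-12 - 4\right) - \frac{1}{-5} = \left(-12 - 4\right) - - \frac{1}{5} = -16 + \frac{1}{5} = - \frac{79}{5}$)
$462 z{\left(15,-14 \right)} = 462 \left(- \frac{79}{5}\right) = - \frac{36498}{5}$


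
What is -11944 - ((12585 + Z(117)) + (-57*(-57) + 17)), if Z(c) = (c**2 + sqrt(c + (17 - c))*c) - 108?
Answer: -41376 - 117*sqrt(17) ≈ -41858.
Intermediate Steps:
Z(c) = -108 + c**2 + c*sqrt(17) (Z(c) = (c**2 + sqrt(17)*c) - 108 = (c**2 + c*sqrt(17)) - 108 = -108 + c**2 + c*sqrt(17))
-11944 - ((12585 + Z(117)) + (-57*(-57) + 17)) = -11944 - ((12585 + (-108 + 117**2 + 117*sqrt(17))) + (-57*(-57) + 17)) = -11944 - ((12585 + (-108 + 13689 + 117*sqrt(17))) + (3249 + 17)) = -11944 - ((12585 + (13581 + 117*sqrt(17))) + 3266) = -11944 - ((26166 + 117*sqrt(17)) + 3266) = -11944 - (29432 + 117*sqrt(17)) = -11944 + (-29432 - 117*sqrt(17)) = -41376 - 117*sqrt(17)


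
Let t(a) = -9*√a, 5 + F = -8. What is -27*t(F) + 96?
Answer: 96 + 243*I*√13 ≈ 96.0 + 876.15*I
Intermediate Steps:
F = -13 (F = -5 - 8 = -13)
-27*t(F) + 96 = -(-243)*√(-13) + 96 = -(-243)*I*√13 + 96 = 243*I*√13 + 96 = 96 + 243*I*√13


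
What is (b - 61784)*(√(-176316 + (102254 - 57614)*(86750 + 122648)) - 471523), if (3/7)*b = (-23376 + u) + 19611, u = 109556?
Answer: -261782496755/3 + 1110370*√2336837601/3 ≈ -6.9369e+10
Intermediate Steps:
b = 740537/3 (b = 7*((-23376 + 109556) + 19611)/3 = 7*(86180 + 19611)/3 = (7/3)*105791 = 740537/3 ≈ 2.4685e+5)
(b - 61784)*(√(-176316 + (102254 - 57614)*(86750 + 122648)) - 471523) = (740537/3 - 61784)*(√(-176316 + (102254 - 57614)*(86750 + 122648)) - 471523) = 555185*(√(-176316 + 44640*209398) - 471523)/3 = 555185*(√(-176316 + 9347526720) - 471523)/3 = 555185*(√9347350404 - 471523)/3 = 555185*(2*√2336837601 - 471523)/3 = 555185*(-471523 + 2*√2336837601)/3 = -261782496755/3 + 1110370*√2336837601/3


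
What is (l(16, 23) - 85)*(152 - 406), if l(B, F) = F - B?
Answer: 19812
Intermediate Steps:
(l(16, 23) - 85)*(152 - 406) = ((23 - 1*16) - 85)*(152 - 406) = ((23 - 16) - 85)*(-254) = (7 - 85)*(-254) = -78*(-254) = 19812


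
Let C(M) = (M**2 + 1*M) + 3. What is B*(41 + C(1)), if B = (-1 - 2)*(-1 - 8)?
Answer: 1242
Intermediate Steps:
C(M) = 3 + M + M**2 (C(M) = (M**2 + M) + 3 = (M + M**2) + 3 = 3 + M + M**2)
B = 27 (B = -3*(-9) = 27)
B*(41 + C(1)) = 27*(41 + (3 + 1 + 1**2)) = 27*(41 + (3 + 1 + 1)) = 27*(41 + 5) = 27*46 = 1242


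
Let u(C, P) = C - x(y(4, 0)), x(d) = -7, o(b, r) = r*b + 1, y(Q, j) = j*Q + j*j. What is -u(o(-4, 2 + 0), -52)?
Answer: 0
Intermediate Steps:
y(Q, j) = j**2 + Q*j (y(Q, j) = Q*j + j**2 = j**2 + Q*j)
o(b, r) = 1 + b*r (o(b, r) = b*r + 1 = 1 + b*r)
u(C, P) = 7 + C (u(C, P) = C - 1*(-7) = C + 7 = 7 + C)
-u(o(-4, 2 + 0), -52) = -(7 + (1 - 4*(2 + 0))) = -(7 + (1 - 4*2)) = -(7 + (1 - 8)) = -(7 - 7) = -1*0 = 0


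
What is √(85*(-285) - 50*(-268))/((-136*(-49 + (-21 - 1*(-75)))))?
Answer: -I*√433/136 ≈ -0.153*I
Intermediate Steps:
√(85*(-285) - 50*(-268))/((-136*(-49 + (-21 - 1*(-75))))) = √(-24225 + 13400)/((-136*(-49 + (-21 + 75)))) = √(-10825)/((-136*(-49 + 54))) = (5*I*√433)/((-136*5)) = (5*I*√433)/(-680) = (5*I*√433)*(-1/680) = -I*√433/136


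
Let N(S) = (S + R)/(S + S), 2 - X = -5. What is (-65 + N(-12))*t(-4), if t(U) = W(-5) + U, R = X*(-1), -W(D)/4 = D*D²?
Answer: -95542/3 ≈ -31847.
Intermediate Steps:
X = 7 (X = 2 - 1*(-5) = 2 + 5 = 7)
W(D) = -4*D³ (W(D) = -4*D*D² = -4*D³)
R = -7 (R = 7*(-1) = -7)
t(U) = 500 + U (t(U) = -4*(-5)³ + U = -4*(-125) + U = 500 + U)
N(S) = (-7 + S)/(2*S) (N(S) = (S - 7)/(S + S) = (-7 + S)/((2*S)) = (-7 + S)*(1/(2*S)) = (-7 + S)/(2*S))
(-65 + N(-12))*t(-4) = (-65 + (½)*(-7 - 12)/(-12))*(500 - 4) = (-65 + (½)*(-1/12)*(-19))*496 = (-65 + 19/24)*496 = -1541/24*496 = -95542/3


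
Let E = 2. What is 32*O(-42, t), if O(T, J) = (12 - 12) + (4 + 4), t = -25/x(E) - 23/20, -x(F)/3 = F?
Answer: 256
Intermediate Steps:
x(F) = -3*F
t = 181/60 (t = -25/((-3*2)) - 23/20 = -25/(-6) - 23*1/20 = -25*(-⅙) - 23/20 = 25/6 - 23/20 = 181/60 ≈ 3.0167)
O(T, J) = 8 (O(T, J) = 0 + 8 = 8)
32*O(-42, t) = 32*8 = 256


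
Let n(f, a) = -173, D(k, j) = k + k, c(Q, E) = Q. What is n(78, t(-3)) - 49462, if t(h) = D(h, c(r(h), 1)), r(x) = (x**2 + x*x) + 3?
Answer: -49635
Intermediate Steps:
r(x) = 3 + 2*x**2 (r(x) = (x**2 + x**2) + 3 = 2*x**2 + 3 = 3 + 2*x**2)
D(k, j) = 2*k
t(h) = 2*h
n(78, t(-3)) - 49462 = -173 - 49462 = -49635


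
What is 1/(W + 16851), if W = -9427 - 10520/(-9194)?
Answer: 4597/34133388 ≈ 0.00013468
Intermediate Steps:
W = -43330659/4597 (W = -9427 - 10520*(-1/9194) = -9427 + 5260/4597 = -43330659/4597 ≈ -9425.9)
1/(W + 16851) = 1/(-43330659/4597 + 16851) = 1/(34133388/4597) = 4597/34133388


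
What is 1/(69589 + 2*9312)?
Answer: 1/88213 ≈ 1.1336e-5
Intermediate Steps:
1/(69589 + 2*9312) = 1/(69589 + 18624) = 1/88213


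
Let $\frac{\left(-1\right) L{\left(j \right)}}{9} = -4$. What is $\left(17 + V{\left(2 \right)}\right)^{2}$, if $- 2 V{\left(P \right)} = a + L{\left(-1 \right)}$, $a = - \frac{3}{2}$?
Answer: $\frac{1}{16} \approx 0.0625$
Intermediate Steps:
$L{\left(j \right)} = 36$ ($L{\left(j \right)} = \left(-9\right) \left(-4\right) = 36$)
$a = - \frac{3}{2}$ ($a = \left(-3\right) \frac{1}{2} = - \frac{3}{2} \approx -1.5$)
$V{\left(P \right)} = - \frac{69}{4}$ ($V{\left(P \right)} = - \frac{- \frac{3}{2} + 36}{2} = \left(- \frac{1}{2}\right) \frac{69}{2} = - \frac{69}{4}$)
$\left(17 + V{\left(2 \right)}\right)^{2} = \left(17 - \frac{69}{4}\right)^{2} = \left(- \frac{1}{4}\right)^{2} = \frac{1}{16}$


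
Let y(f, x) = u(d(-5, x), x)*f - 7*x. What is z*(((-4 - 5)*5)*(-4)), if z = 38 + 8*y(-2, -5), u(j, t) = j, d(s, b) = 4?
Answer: 45720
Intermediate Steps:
y(f, x) = -7*x + 4*f (y(f, x) = 4*f - 7*x = -7*x + 4*f)
z = 254 (z = 38 + 8*(-7*(-5) + 4*(-2)) = 38 + 8*(35 - 8) = 38 + 8*27 = 38 + 216 = 254)
z*(((-4 - 5)*5)*(-4)) = 254*(((-4 - 5)*5)*(-4)) = 254*(-9*5*(-4)) = 254*(-45*(-4)) = 254*180 = 45720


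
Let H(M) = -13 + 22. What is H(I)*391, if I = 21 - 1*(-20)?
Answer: 3519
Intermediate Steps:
I = 41 (I = 21 + 20 = 41)
H(M) = 9
H(I)*391 = 9*391 = 3519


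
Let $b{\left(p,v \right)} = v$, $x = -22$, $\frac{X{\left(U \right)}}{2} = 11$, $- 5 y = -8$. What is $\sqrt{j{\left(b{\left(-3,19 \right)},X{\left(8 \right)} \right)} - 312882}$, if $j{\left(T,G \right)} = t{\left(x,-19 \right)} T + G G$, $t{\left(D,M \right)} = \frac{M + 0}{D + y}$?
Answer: $\frac{i \sqrt{3250004682}}{102} \approx 558.91 i$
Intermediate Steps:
$y = \frac{8}{5}$ ($y = \left(- \frac{1}{5}\right) \left(-8\right) = \frac{8}{5} \approx 1.6$)
$X{\left(U \right)} = 22$ ($X{\left(U \right)} = 2 \cdot 11 = 22$)
$t{\left(D,M \right)} = \frac{M}{\frac{8}{5} + D}$ ($t{\left(D,M \right)} = \frac{M + 0}{D + \frac{8}{5}} = \frac{M}{\frac{8}{5} + D}$)
$j{\left(T,G \right)} = G^{2} + \frac{95 T}{102}$ ($j{\left(T,G \right)} = 5 \left(-19\right) \frac{1}{8 + 5 \left(-22\right)} T + G G = 5 \left(-19\right) \frac{1}{8 - 110} T + G^{2} = 5 \left(-19\right) \frac{1}{-102} T + G^{2} = 5 \left(-19\right) \left(- \frac{1}{102}\right) T + G^{2} = \frac{95 T}{102} + G^{2} = G^{2} + \frac{95 T}{102}$)
$\sqrt{j{\left(b{\left(-3,19 \right)},X{\left(8 \right)} \right)} - 312882} = \sqrt{\left(22^{2} + \frac{95}{102} \cdot 19\right) - 312882} = \sqrt{\left(484 + \frac{1805}{102}\right) - 312882} = \sqrt{\frac{51173}{102} - 312882} = \sqrt{- \frac{31862791}{102}} = \frac{i \sqrt{3250004682}}{102}$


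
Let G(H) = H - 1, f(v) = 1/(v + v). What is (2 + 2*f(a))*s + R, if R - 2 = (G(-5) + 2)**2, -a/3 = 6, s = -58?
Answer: -853/9 ≈ -94.778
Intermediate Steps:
a = -18 (a = -3*6 = -18)
f(v) = 1/(2*v)
G(H) = -1 + H
R = 18 (R = 2 + ((-1 - 5) + 2)**2 = 2 + (-6 + 2)**2 = 2 + (-4)**2 = 2 + 16 = 18)
(2 + 2*f(a))*s + R = (2 + 2*((1/2)/(-18)))*(-58) + 18 = (2 + 2*((1/2)*(-1/18)))*(-58) + 18 = (2 + 2*(-1/36))*(-58) + 18 = (2 - 1/18)*(-58) + 18 = (35/18)*(-58) + 18 = -1015/9 + 18 = -853/9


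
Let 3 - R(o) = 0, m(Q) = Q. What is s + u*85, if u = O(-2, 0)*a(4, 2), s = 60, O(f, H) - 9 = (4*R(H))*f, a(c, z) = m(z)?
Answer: -2490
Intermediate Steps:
a(c, z) = z
R(o) = 3 (R(o) = 3 - 1*0 = 3 + 0 = 3)
O(f, H) = 9 + 12*f (O(f, H) = 9 + (4*3)*f = 9 + 12*f)
u = -30 (u = (9 + 12*(-2))*2 = (9 - 24)*2 = -15*2 = -30)
s + u*85 = 60 - 30*85 = 60 - 2550 = -2490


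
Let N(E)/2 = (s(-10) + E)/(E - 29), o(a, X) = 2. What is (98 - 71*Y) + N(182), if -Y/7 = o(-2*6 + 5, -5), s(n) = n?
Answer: 167420/153 ≈ 1094.2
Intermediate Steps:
N(E) = 2*(-10 + E)/(-29 + E) (N(E) = 2*((-10 + E)/(E - 29)) = 2*((-10 + E)/(-29 + E)) = 2*(-10 + E)/(-29 + E))
Y = -14 (Y = -7*2 = -14)
(98 - 71*Y) + N(182) = (98 - 71*(-14)) + 2*(-10 + 182)/(-29 + 182) = (98 + 994) + 2*172/153 = 1092 + 2*(1/153)*172 = 1092 + 344/153 = 167420/153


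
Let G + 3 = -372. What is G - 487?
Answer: -862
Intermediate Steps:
G = -375 (G = -3 - 372 = -375)
G - 487 = -375 - 487 = -862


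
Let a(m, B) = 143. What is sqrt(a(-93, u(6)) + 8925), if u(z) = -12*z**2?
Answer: 2*sqrt(2267) ≈ 95.226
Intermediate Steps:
sqrt(a(-93, u(6)) + 8925) = sqrt(143 + 8925) = sqrt(9068) = 2*sqrt(2267)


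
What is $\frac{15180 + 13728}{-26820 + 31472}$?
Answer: $\frac{7227}{1163} \approx 6.2141$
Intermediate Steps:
$\frac{15180 + 13728}{-26820 + 31472} = \frac{28908}{4652} = 28908 \cdot \frac{1}{4652} = \frac{7227}{1163}$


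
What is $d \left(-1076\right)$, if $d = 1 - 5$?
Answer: $4304$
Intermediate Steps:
$d = -4$ ($d = 1 - 5 = -4$)
$d \left(-1076\right) = \left(-4\right) \left(-1076\right) = 4304$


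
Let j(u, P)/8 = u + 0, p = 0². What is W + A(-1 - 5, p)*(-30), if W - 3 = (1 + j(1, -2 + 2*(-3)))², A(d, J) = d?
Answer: 264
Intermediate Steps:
p = 0
j(u, P) = 8*u (j(u, P) = 8*(u + 0) = 8*u)
W = 84 (W = 3 + (1 + 8*1)² = 3 + (1 + 8)² = 3 + 9² = 3 + 81 = 84)
W + A(-1 - 5, p)*(-30) = 84 + (-1 - 5)*(-30) = 84 - 6*(-30) = 84 + 180 = 264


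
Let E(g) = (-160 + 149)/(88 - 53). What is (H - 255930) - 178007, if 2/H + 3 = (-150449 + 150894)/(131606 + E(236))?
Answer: -2994825585006/6901511 ≈ -4.3394e+5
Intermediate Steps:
E(g) = -11/35
H = -4606199/6901511 (H = 2/(-3 + (-150449 + 150894)/(131606 - 11/35)) = 2/(-3 + 445/(4606199/35)) = 2/(-3 + 445*(35/4606199)) = 2/(-3 + 15575/4606199) = 2/(-13803022/4606199) = 2*(-4606199/13803022) = -4606199/6901511 ≈ -0.66742)
(H - 255930) - 178007 = (-4606199/6901511 - 255930) - 178007 = -1766308316429/6901511 - 178007 = -2994825585006/6901511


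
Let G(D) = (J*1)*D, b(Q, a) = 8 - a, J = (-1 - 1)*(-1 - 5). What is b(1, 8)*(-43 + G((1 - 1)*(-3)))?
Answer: 0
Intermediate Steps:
J = 12 (J = -2*(-6) = 12)
G(D) = 12*D (G(D) = (12*1)*D = 12*D)
b(1, 8)*(-43 + G((1 - 1)*(-3))) = (8 - 1*8)*(-43 + 12*((1 - 1)*(-3))) = (8 - 8)*(-43 + 12*(0*(-3))) = 0*(-43 + 12*0) = 0*(-43 + 0) = 0*(-43) = 0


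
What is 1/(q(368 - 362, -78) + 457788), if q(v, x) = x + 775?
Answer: 1/458485 ≈ 2.1811e-6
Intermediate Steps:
q(v, x) = 775 + x
1/(q(368 - 362, -78) + 457788) = 1/((775 - 78) + 457788) = 1/(697 + 457788) = 1/458485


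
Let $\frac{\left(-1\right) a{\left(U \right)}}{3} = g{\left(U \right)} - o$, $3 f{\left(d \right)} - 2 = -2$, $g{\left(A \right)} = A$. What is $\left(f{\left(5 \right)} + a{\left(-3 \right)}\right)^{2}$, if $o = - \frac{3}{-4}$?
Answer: $\frac{2025}{16} \approx 126.56$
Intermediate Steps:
$o = \frac{3}{4}$ ($o = \left(-3\right) \left(- \frac{1}{4}\right) = \frac{3}{4} \approx 0.75$)
$f{\left(d \right)} = 0$ ($f{\left(d \right)} = \frac{2}{3} + \frac{1}{3} \left(-2\right) = \frac{2}{3} - \frac{2}{3} = 0$)
$a{\left(U \right)} = \frac{9}{4} - 3 U$ ($a{\left(U \right)} = - 3 \left(U - \frac{3}{4}\right) = - 3 \left(- \frac{3}{4} + U\right) = \frac{9}{4} - 3 U$)
$\left(f{\left(5 \right)} + a{\left(-3 \right)}\right)^{2} = \left(0 + \left(\frac{9}{4} - -9\right)\right)^{2} = \left(0 + \left(\frac{9}{4} + 9\right)\right)^{2} = \left(0 + \frac{45}{4}\right)^{2} = \left(\frac{45}{4}\right)^{2} = \frac{2025}{16}$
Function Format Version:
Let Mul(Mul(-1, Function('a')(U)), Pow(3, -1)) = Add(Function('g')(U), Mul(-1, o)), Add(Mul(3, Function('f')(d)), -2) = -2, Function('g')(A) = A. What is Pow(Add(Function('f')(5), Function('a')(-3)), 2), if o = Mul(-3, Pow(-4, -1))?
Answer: Rational(2025, 16) ≈ 126.56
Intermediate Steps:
o = Rational(3, 4) (o = Mul(-3, Rational(-1, 4)) = Rational(3, 4) ≈ 0.75000)
Function('f')(d) = 0 (Function('f')(d) = Add(Rational(2, 3), Mul(Rational(1, 3), -2)) = Add(Rational(2, 3), Rational(-2, 3)) = 0)
Function('a')(U) = Add(Rational(9, 4), Mul(-3, U)) (Function('a')(U) = Mul(-3, Add(U, Mul(-1, Rational(3, 4)))) = Mul(-3, Add(U, Rational(-3, 4))) = Mul(-3, Add(Rational(-3, 4), U)) = Add(Rational(9, 4), Mul(-3, U)))
Pow(Add(Function('f')(5), Function('a')(-3)), 2) = Pow(Add(0, Add(Rational(9, 4), Mul(-3, -3))), 2) = Pow(Add(0, Add(Rational(9, 4), 9)), 2) = Pow(Add(0, Rational(45, 4)), 2) = Pow(Rational(45, 4), 2) = Rational(2025, 16)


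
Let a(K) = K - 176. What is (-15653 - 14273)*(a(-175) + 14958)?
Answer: -437129082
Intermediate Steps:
a(K) = -176 + K
(-15653 - 14273)*(a(-175) + 14958) = (-15653 - 14273)*((-176 - 175) + 14958) = -29926*(-351 + 14958) = -29926*14607 = -437129082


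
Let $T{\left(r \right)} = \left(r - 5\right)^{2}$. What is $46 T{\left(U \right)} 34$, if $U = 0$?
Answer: $39100$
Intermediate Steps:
$T{\left(r \right)} = \left(-5 + r\right)^{2}$
$46 T{\left(U \right)} 34 = 46 \left(-5 + 0\right)^{2} \cdot 34 = 46 \left(-5\right)^{2} \cdot 34 = 46 \cdot 25 \cdot 34 = 1150 \cdot 34 = 39100$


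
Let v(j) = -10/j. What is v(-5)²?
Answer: 4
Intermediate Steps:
v(-5)² = (-10/(-5))² = (-10*(-⅕))² = 2² = 4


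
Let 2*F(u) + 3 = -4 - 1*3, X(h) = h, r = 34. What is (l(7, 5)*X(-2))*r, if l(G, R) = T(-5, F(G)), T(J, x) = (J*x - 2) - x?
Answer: -1904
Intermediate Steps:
F(u) = -5 (F(u) = -3/2 + (-4 - 1*3)/2 = -3/2 + (-4 - 3)/2 = -3/2 + (½)*(-7) = -3/2 - 7/2 = -5)
T(J, x) = -2 - x + J*x (T(J, x) = (-2 + J*x) - x = -2 - x + J*x)
l(G, R) = 28 (l(G, R) = -2 - 1*(-5) - 5*(-5) = -2 + 5 + 25 = 28)
(l(7, 5)*X(-2))*r = (28*(-2))*34 = -56*34 = -1904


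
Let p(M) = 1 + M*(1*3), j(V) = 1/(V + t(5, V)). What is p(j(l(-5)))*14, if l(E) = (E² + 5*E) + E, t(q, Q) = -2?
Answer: 8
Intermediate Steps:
l(E) = E² + 6*E
j(V) = 1/(-2 + V) (j(V) = 1/(V - 2) = 1/(-2 + V))
p(M) = 1 + 3*M (p(M) = 1 + M*3 = 1 + 3*M)
p(j(l(-5)))*14 = (1 + 3/(-2 - 5*(6 - 5)))*14 = (1 + 3/(-2 - 5*1))*14 = (1 + 3/(-2 - 5))*14 = (1 + 3/(-7))*14 = (1 + 3*(-⅐))*14 = (1 - 3/7)*14 = (4/7)*14 = 8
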